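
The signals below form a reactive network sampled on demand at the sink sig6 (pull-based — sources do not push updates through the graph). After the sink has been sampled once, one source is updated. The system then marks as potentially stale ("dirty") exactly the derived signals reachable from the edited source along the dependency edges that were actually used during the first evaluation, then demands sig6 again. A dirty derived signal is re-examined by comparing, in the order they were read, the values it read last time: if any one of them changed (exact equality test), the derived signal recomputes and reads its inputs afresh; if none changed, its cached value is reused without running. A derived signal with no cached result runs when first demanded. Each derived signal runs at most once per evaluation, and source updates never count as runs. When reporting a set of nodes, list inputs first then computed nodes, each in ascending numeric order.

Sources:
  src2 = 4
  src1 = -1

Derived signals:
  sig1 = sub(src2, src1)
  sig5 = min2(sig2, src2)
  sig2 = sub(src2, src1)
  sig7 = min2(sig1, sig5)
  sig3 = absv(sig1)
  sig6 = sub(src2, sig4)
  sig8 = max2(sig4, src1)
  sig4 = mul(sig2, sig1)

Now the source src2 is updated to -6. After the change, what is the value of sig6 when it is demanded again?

sig6 now evaluates to -31.

Initial pass — values computed on the first demand:
  sig1 = sub(4, -1) = 5
  sig2 = sub(4, -1) = 5
  sig4 = mul(5, 5) = 25
  sig6 = sub(4, 25) = -21

Second demand — change propagation:
  sig1: re-runs because src2 4->-6; new result -5.
  sig2: re-runs because src2 4->-6; new result -5.
  sig4: re-runs because sig2 5->-5; sig1 5->-5; new result 25 (unchanged).
  sig6: re-runs because src2 4->-6; new result -31.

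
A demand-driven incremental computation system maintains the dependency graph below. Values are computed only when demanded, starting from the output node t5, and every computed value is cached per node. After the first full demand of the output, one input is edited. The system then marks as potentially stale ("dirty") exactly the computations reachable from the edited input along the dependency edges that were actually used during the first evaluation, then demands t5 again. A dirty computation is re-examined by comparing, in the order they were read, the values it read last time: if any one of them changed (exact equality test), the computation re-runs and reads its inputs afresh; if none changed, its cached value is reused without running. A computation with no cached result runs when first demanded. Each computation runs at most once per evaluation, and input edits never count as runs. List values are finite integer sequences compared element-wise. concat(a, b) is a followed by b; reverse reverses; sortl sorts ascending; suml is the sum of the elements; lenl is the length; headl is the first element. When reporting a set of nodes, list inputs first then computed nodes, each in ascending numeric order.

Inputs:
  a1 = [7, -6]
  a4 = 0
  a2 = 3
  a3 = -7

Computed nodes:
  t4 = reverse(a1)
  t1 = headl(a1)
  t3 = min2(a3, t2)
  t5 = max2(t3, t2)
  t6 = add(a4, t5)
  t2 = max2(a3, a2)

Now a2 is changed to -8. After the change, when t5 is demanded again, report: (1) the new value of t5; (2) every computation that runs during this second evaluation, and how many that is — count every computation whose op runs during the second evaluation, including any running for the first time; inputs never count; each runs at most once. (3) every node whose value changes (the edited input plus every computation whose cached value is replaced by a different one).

First evaluation (everything demanded from the output):
  t2 = max2(-7, 3) = 3
  t3 = min2(-7, 3) = -7
  t5 = max2(-7, 3) = 3

Propagation after the edit:
  t2: runs — a2 3->-8; result -7.
  t3: runs — t2 3->-7; result -7 (same value as before).
  t5: runs — t2 3->-7; result -7.

New value of t5: -7.
Computations that run: t2, t3, t5 — 3 in total.
Values that change: a2, t2, t5.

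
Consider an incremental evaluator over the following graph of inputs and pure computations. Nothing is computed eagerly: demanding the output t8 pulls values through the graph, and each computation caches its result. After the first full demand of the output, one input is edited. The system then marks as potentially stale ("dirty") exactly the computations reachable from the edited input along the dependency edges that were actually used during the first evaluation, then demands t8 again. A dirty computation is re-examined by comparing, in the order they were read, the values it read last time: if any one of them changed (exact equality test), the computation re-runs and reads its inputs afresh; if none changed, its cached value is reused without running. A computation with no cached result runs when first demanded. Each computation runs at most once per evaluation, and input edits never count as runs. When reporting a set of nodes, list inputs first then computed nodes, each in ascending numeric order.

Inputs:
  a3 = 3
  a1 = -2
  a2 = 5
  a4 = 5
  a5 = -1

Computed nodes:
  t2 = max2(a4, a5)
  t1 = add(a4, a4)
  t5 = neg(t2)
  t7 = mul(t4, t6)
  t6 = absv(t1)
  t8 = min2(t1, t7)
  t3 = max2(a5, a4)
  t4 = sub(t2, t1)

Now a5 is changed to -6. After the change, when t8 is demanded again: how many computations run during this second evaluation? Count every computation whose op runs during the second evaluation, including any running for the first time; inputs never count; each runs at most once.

Run set: t2 (1 run).
The important point: t2 recomputes to an identical value, and the output ends up unchanged.

Initial pass — values computed on the first demand:
  t1 = add(5, 5) = 10
  t2 = max2(5, -1) = 5
  t4 = sub(5, 10) = -5
  t6 = absv(10) = 10
  t7 = mul(-5, 10) = -50
  t8 = min2(10, -50) = -50

Second demand — change propagation:
  t2: re-runs because a5 -1->-6; new result 5 (unchanged).
  t4: re-examined; everything it read last time is the same (t2 unchanged, t1 unchanged) — cache -5 kept, no run.
  t7: re-examined; everything it read last time is the same (t4 unchanged, t6 unchanged) — cache -50 kept, no run.
  t8: re-examined; everything it read last time is the same (t1 unchanged, t7 unchanged) — cache -50 kept, no run.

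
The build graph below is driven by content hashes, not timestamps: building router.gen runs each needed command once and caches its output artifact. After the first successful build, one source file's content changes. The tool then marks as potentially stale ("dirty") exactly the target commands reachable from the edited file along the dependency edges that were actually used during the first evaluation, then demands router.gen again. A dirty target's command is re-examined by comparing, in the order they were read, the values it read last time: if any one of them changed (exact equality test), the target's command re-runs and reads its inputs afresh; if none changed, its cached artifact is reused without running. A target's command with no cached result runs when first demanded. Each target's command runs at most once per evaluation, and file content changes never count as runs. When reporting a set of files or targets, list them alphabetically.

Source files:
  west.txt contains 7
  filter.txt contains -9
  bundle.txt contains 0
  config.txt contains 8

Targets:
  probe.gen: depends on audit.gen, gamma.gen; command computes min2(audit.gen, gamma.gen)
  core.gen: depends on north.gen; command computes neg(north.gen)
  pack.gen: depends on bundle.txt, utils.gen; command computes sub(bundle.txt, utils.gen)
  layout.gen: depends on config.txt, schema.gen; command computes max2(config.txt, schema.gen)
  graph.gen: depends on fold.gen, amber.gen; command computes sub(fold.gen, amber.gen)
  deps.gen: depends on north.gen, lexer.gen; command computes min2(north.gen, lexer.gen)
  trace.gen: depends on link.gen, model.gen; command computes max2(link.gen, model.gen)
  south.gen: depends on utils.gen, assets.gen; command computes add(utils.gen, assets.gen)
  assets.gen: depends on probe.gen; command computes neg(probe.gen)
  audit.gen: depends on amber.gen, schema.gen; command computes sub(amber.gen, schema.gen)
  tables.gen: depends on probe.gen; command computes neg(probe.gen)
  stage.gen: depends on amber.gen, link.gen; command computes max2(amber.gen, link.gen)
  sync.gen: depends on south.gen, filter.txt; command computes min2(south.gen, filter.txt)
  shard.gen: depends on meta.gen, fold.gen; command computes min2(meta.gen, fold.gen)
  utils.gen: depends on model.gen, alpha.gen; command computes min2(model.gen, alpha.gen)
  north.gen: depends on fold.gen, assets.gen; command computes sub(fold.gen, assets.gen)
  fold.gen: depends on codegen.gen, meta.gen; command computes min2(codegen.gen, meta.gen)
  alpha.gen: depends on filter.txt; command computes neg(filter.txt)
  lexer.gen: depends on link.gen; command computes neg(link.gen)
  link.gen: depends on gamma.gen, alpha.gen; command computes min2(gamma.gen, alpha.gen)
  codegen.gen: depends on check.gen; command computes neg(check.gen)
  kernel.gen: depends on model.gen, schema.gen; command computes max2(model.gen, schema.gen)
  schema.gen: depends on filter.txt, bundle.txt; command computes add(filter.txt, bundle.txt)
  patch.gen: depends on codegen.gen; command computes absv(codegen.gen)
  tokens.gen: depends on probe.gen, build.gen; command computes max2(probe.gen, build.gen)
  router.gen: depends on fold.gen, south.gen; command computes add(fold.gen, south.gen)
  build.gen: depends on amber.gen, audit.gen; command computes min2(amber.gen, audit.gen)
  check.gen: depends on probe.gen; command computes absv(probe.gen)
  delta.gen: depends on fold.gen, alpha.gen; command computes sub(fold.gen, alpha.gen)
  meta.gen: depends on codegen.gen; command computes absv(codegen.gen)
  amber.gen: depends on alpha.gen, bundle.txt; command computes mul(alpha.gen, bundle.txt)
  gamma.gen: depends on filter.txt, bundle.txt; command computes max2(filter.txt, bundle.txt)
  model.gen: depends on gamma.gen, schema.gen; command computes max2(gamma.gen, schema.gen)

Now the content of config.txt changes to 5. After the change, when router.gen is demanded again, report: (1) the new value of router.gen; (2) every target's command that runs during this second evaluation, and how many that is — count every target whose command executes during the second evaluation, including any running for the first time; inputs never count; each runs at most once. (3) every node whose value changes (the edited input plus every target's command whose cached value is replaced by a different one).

Initial pass — values computed on the first demand:
  alpha.gen = neg(-9) = 9
  amber.gen = mul(9, 0) = 0
  gamma.gen = max2(-9, 0) = 0
  schema.gen = add(-9, 0) = -9
  audit.gen = sub(0, -9) = 9
  model.gen = max2(0, -9) = 0
  probe.gen = min2(9, 0) = 0
  assets.gen = neg(0) = 0
  check.gen = absv(0) = 0
  codegen.gen = neg(0) = 0
  meta.gen = absv(0) = 0
  fold.gen = min2(0, 0) = 0
  utils.gen = min2(0, 9) = 0
  south.gen = add(0, 0) = 0
  router.gen = add(0, 0) = 0

Second demand — change propagation:
  no demanded computation ever read config.txt, so the edit dirties nothing and nothing runs.

The important point: nothing the output needs ever reads config.txt, so the edit is invisible to it.

router.gen now evaluates to 0.
Run set: none (0 run).
Changed values: config.txt.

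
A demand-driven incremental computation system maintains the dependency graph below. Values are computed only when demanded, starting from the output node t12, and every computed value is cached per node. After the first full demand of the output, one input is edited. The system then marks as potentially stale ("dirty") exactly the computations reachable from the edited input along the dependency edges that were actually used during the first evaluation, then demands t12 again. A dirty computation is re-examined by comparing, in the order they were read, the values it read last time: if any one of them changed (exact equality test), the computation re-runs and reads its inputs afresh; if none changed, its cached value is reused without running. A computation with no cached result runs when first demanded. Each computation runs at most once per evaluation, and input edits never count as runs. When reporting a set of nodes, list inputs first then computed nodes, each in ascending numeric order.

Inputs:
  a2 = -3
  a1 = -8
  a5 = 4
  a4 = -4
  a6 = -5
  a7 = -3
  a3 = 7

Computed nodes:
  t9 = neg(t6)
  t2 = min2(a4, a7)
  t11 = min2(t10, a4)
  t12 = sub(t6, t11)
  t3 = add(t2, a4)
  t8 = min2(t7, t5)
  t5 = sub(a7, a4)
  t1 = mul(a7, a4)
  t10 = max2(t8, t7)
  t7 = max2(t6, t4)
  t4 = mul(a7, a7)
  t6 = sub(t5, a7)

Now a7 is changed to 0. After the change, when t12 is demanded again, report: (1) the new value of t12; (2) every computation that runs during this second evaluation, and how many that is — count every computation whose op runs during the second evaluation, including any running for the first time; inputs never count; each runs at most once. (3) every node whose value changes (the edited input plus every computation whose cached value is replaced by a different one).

First evaluation (everything demanded from the output):
  t4 = mul(-3, -3) = 9
  t5 = sub(-3, -4) = 1
  t6 = sub(1, -3) = 4
  t7 = max2(4, 9) = 9
  t8 = min2(9, 1) = 1
  t10 = max2(1, 9) = 9
  t11 = min2(9, -4) = -4
  t12 = sub(4, -4) = 8

Propagation after the edit:
  t4: runs — a7 -3->0; a7 -3->0; result 0.
  t5: runs — a7 -3->0; result 4.
  t6: runs — t5 1->4; a7 -3->0; result 4 (same value as before).
  t7: runs — t4 9->0; result 4.
  t8: runs — t7 9->4; t5 1->4; result 4.
  t10: runs — t8 1->4; t7 9->4; result 4.
  t11: runs — t10 9->4; result -4 (same value as before).
  t12: checked — values it read are unchanged (t6 unchanged, t11 unchanged); reused cached 8 without running.

Key observation: the cutoff stops propagation at t12 — its inputs' values are unchanged, so it reuses its cache.

New value of t12: 8.
Computations that run: t4, t5, t6, t7, t8, t10, t11 — 7 in total.
Values that change: a7, t4, t5, t7, t8, t10.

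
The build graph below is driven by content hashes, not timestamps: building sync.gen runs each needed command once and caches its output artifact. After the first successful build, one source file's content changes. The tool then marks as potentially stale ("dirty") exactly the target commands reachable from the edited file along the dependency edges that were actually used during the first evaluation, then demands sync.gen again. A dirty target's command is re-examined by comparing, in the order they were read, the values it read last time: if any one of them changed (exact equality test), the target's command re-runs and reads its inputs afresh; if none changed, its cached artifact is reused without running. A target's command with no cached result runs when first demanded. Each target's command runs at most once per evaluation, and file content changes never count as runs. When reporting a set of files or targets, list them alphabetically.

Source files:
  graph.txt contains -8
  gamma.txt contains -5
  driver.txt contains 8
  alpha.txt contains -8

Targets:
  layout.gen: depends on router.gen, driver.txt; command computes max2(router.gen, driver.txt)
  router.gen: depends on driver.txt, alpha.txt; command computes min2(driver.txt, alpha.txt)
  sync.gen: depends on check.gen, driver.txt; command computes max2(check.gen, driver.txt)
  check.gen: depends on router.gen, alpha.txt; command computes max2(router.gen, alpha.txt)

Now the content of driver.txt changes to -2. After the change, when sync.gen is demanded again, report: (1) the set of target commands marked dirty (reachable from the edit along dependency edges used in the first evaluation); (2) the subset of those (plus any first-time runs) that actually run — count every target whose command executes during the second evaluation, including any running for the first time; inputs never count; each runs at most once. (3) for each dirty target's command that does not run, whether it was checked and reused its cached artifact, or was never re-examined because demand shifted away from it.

Initial pass — values computed on the first demand:
  router.gen = min2(8, -8) = -8
  check.gen = max2(-8, -8) = -8
  sync.gen = max2(-8, 8) = 8

Second demand — change propagation:
  router.gen: re-runs because driver.txt 8->-2; new result -8 (unchanged).
  check.gen: re-examined; everything it read last time is the same (router.gen unchanged, alpha.txt unchanged) — cache -8 kept, no run.
  sync.gen: re-runs because driver.txt 8->-2; new result -2.

The important point: at check.gen every value read last time is unchanged, so the dirty flag clears without a run.

Dirty set: check.gen, router.gen, sync.gen.
Run set: router.gen, sync.gen (2 run).
Re-examined without running (cache reused): check.gen.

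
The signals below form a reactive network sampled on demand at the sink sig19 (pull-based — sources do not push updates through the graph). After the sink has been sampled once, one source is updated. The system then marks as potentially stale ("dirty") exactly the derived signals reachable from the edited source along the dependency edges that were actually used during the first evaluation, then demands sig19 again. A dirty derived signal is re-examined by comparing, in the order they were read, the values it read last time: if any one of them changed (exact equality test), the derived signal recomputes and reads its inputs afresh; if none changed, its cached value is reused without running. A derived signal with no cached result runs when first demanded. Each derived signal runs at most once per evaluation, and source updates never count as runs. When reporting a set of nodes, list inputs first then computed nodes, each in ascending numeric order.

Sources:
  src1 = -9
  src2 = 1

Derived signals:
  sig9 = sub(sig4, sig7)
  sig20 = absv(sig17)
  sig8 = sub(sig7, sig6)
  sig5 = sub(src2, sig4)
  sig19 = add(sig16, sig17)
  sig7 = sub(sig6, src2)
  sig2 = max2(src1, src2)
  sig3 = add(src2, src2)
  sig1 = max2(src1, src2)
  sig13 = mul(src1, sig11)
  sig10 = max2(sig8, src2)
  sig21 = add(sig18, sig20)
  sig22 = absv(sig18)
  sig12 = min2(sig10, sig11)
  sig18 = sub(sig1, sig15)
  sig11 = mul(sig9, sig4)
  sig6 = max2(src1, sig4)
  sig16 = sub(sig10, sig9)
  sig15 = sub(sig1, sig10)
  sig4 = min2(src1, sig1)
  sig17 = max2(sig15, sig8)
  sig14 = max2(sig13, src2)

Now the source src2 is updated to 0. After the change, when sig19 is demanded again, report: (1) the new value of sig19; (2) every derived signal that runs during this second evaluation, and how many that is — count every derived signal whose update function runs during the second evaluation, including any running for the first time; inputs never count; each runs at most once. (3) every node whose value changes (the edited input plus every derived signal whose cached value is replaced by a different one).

Initial pass — values computed on the first demand:
  sig1 = max2(-9, 1) = 1
  sig4 = min2(-9, 1) = -9
  sig6 = max2(-9, -9) = -9
  sig7 = sub(-9, 1) = -10
  sig8 = sub(-10, -9) = -1
  sig9 = sub(-9, -10) = 1
  sig10 = max2(-1, 1) = 1
  sig15 = sub(1, 1) = 0
  sig16 = sub(1, 1) = 0
  sig17 = max2(0, -1) = 0
  sig19 = add(0, 0) = 0

Second demand — change propagation:
  sig1: re-runs because src2 1->0; new result 0.
  sig4: re-runs because sig1 1->0; new result -9 (unchanged).
  sig6: re-examined; everything it read last time is the same (src1 unchanged, sig4 unchanged) — cache -9 kept, no run.
  sig7: re-runs because src2 1->0; new result -9.
  sig8: re-runs because sig7 -10->-9; new result 0.
  sig9: re-runs because sig7 -10->-9; new result 0.
  sig10: re-runs because sig8 -1->0; src2 1->0; new result 0.
  sig15: re-runs because sig1 1->0; sig10 1->0; new result 0 (unchanged).
  sig16: re-runs because sig10 1->0; sig9 1->0; new result 0 (unchanged).
  sig17: re-runs because sig8 -1->0; new result 0 (unchanged).
  sig19: re-examined; everything it read last time is the same (sig16 unchanged, sig17 unchanged) — cache 0 kept, no run.

The important point: at sig6 every value read last time is unchanged, so the dirty flag clears without a run.

sig19 now evaluates to 0.
Run set: sig1, sig4, sig7, sig8, sig9, sig10, sig15, sig16, sig17 (9 run).
Changed values: src2, sig1, sig7, sig8, sig9, sig10.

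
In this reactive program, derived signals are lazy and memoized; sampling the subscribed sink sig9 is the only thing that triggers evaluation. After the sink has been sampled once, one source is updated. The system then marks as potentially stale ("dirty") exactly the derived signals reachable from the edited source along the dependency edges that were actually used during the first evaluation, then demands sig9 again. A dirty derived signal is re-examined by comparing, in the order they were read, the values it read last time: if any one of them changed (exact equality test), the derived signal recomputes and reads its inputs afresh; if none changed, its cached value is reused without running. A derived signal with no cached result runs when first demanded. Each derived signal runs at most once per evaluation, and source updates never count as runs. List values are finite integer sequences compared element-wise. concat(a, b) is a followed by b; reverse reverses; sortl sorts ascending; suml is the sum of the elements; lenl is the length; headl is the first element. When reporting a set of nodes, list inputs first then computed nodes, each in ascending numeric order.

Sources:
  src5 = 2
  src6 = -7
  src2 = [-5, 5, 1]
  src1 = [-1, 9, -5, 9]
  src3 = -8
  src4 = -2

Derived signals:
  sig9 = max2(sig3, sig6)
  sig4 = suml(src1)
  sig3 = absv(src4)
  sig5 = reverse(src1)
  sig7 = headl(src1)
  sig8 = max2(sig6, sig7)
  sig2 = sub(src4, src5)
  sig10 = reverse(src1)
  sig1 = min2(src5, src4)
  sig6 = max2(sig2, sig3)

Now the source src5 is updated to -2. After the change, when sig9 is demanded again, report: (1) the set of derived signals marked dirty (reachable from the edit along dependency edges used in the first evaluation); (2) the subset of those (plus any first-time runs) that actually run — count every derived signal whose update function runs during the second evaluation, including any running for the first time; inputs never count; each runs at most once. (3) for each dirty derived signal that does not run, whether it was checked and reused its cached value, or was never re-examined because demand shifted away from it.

First demand of the output computes:
  sig2 = sub(-2, 2) = -4
  sig3 = absv(-2) = 2
  sig6 = max2(-4, 2) = 2
  sig9 = max2(2, 2) = 2

After the edit, cleaning proceeds:
  sig2: a read changed (src5 2->-2) — executes, giving 0.
  sig6: a read changed (sig2 -4->0) — executes, giving 2 — identical to its old value.
  sig9: dirty, but its reads are unchanged (sig3 unchanged, sig6 unchanged); cached 2 stands.

Note the absorption at sig6: it re-runs yet its value is the same, leaving the output's value untouched.

The edit dirties: sig2, sig6, sig9.
2 derived signals run: sig2, sig6.
Cache hits after checking: sig9.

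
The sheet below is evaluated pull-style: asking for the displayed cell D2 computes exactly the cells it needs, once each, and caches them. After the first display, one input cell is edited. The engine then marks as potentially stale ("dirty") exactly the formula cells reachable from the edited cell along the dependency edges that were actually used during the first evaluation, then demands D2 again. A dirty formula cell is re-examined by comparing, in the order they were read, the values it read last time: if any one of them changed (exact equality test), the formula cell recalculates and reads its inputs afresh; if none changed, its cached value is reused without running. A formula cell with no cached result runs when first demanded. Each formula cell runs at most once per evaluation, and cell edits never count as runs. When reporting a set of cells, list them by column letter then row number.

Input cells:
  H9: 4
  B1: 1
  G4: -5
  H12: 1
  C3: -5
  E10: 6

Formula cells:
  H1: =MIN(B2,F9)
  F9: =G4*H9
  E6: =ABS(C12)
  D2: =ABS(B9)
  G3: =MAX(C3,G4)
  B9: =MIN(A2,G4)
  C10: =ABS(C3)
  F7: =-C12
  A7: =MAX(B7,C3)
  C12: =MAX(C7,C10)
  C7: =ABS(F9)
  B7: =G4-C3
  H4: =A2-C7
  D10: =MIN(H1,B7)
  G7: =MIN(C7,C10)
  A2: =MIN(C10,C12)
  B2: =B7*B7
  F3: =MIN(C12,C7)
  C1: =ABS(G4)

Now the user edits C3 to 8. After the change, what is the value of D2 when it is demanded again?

First demand of the output computes:
  C10 = ABS(-5) = 5
  F9 = -5 * 4 = -20
  C7 = ABS(-20) = 20
  C12 = MAX(20, 5) = 20
  A2 = MIN(5, 20) = 5
  B9 = MIN(5, -5) = -5
  D2 = ABS(-5) = 5

After the edit, cleaning proceeds:
  C10: a read changed (C3 -5->8) — executes, giving 8.
  C12: a read changed (C10 5->8) — executes, giving 20 — identical to its old value.
  A2: a read changed (C10 5->8) — executes, giving 8.
  B9: a read changed (A2 5->8) — executes, giving -5 — identical to its old value.
  D2: dirty, but its reads are unchanged (B9 unchanged); cached 5 stands.

Note where the cutoff bites: D2 is checked, finds nothing changed, and keeps its cache.

Demanding D2 again yields 5.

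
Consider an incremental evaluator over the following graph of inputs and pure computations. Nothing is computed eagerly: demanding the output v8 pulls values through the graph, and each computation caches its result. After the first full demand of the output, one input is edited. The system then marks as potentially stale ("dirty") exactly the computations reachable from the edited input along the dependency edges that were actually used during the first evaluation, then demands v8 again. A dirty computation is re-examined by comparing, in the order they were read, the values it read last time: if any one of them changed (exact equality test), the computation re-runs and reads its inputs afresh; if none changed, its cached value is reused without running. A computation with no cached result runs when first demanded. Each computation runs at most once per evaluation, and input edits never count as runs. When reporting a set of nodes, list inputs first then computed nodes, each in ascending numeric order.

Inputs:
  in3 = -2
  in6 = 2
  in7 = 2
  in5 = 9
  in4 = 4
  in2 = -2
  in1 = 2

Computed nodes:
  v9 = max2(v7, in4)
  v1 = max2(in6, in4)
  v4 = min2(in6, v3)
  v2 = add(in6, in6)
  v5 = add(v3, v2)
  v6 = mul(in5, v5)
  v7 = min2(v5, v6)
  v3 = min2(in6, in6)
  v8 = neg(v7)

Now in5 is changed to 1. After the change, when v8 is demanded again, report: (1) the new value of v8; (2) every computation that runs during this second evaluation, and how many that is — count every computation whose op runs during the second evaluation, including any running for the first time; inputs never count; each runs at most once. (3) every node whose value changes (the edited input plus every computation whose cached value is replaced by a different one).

v8 now evaluates to -6.
Run set: v6, v7 (2 run).
Changed values: in5, v6.
The important point: v7 recomputes to an identical value, and the output ends up unchanged.

Initial pass — values computed on the first demand:
  v2 = add(2, 2) = 4
  v3 = min2(2, 2) = 2
  v5 = add(2, 4) = 6
  v6 = mul(9, 6) = 54
  v7 = min2(6, 54) = 6
  v8 = neg(6) = -6

Second demand — change propagation:
  v6: re-runs because in5 9->1; new result 6.
  v7: re-runs because v6 54->6; new result 6 (unchanged).
  v8: re-examined; everything it read last time is the same (v7 unchanged) — cache -6 kept, no run.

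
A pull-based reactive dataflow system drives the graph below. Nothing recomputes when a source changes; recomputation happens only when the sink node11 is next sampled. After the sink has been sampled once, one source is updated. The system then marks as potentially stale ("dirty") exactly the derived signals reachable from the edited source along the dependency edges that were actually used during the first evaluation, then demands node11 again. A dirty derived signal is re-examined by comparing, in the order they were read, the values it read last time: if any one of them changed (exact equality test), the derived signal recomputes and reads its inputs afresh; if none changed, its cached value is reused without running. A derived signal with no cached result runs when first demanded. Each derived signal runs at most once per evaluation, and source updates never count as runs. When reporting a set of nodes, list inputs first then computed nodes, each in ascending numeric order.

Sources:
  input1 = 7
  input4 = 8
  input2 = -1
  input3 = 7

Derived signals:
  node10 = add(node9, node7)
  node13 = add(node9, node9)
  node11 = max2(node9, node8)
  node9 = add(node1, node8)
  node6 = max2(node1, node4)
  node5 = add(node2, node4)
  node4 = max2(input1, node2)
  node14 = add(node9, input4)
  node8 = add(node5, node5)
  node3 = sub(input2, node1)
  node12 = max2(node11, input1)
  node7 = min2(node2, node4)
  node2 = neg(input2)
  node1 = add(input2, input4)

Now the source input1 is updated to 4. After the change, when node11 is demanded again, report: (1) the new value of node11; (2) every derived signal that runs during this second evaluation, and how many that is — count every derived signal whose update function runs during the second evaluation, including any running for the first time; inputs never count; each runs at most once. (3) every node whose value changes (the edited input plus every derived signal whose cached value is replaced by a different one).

New value of node11: 17.
Derived signals that run: node4, node5, node8, node9, node11 — 5 in total.
Values that change: input1, node4, node5, node8, node9, node11.

First evaluation (everything demanded from the output):
  node1 = add(-1, 8) = 7
  node2 = neg(-1) = 1
  node4 = max2(7, 1) = 7
  node5 = add(1, 7) = 8
  node8 = add(8, 8) = 16
  node9 = add(7, 16) = 23
  node11 = max2(23, 16) = 23

Propagation after the edit:
  node4: runs — input1 7->4; result 4.
  node5: runs — node4 7->4; result 5.
  node8: runs — node5 8->5; node5 8->5; result 10.
  node9: runs — node8 16->10; result 17.
  node11: runs — node9 23->17; node8 16->10; result 17.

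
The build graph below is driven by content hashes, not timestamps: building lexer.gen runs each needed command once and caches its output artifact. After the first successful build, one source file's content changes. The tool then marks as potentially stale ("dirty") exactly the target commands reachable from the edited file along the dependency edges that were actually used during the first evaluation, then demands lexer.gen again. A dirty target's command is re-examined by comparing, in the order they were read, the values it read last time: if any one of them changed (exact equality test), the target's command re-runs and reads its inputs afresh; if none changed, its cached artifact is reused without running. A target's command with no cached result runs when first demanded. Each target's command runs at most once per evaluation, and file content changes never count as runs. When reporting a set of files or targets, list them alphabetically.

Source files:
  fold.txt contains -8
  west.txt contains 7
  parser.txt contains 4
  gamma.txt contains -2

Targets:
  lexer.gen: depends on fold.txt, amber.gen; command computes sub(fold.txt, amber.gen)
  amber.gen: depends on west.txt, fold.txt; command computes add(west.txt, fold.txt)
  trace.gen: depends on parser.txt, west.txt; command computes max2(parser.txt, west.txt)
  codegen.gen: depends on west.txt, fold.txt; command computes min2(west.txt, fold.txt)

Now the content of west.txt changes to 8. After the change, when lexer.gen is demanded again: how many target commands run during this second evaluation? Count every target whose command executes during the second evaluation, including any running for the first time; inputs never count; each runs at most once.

Initial pass — values computed on the first demand:
  amber.gen = add(7, -8) = -1
  lexer.gen = sub(-8, -1) = -7

Second demand — change propagation:
  amber.gen: re-runs because west.txt 7->8; new result 0.
  lexer.gen: re-runs because amber.gen -1->0; new result -8.

Run set: amber.gen, lexer.gen (2 run).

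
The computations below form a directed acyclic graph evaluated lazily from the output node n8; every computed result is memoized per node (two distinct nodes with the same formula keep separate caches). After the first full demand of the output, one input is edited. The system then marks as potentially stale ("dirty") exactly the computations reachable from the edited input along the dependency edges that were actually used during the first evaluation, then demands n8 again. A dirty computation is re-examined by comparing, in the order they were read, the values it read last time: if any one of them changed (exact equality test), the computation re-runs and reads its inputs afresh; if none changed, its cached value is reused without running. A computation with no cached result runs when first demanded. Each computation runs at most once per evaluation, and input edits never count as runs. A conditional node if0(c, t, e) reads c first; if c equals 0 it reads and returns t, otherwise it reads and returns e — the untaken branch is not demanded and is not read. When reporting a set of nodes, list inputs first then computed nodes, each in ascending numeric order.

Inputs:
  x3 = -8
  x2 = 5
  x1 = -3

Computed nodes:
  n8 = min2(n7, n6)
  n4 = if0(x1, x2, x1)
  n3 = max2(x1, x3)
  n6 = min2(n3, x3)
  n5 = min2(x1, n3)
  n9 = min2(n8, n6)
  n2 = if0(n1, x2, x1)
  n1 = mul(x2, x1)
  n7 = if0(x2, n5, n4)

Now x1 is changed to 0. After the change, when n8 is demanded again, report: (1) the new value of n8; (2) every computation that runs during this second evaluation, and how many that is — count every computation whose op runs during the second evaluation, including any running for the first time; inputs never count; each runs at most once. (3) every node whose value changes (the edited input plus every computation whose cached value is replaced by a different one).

Demanding n8 again yields -8.
5 computations run: n3, n4, n6, n7, n8.
The nodes whose values change: x1, n3, n4, n7.

First demand of the output computes:
  n3 = max2(-3, -8) = -3
  n4 = if0(x1=-3 -> else branch x1) = -3
  n6 = min2(-3, -8) = -8
  n7 = if0(x2=5 -> else branch n4) = -3
  n8 = min2(-3, -8) = -8

After the edit, cleaning proceeds:
  n3: a read changed (x1 -3->0) — executes, giving 0.
  n4: a read changed (x1 -3->0; x1 -3->0) — executes, giving 5.
  n6: a read changed (n3 -3->0) — executes, giving -8 — identical to its old value.
  n7: a read changed (n4 -3->5) — executes, giving 5.
  n8: a read changed (n7 -3->5) — executes, giving -8 — identical to its old value.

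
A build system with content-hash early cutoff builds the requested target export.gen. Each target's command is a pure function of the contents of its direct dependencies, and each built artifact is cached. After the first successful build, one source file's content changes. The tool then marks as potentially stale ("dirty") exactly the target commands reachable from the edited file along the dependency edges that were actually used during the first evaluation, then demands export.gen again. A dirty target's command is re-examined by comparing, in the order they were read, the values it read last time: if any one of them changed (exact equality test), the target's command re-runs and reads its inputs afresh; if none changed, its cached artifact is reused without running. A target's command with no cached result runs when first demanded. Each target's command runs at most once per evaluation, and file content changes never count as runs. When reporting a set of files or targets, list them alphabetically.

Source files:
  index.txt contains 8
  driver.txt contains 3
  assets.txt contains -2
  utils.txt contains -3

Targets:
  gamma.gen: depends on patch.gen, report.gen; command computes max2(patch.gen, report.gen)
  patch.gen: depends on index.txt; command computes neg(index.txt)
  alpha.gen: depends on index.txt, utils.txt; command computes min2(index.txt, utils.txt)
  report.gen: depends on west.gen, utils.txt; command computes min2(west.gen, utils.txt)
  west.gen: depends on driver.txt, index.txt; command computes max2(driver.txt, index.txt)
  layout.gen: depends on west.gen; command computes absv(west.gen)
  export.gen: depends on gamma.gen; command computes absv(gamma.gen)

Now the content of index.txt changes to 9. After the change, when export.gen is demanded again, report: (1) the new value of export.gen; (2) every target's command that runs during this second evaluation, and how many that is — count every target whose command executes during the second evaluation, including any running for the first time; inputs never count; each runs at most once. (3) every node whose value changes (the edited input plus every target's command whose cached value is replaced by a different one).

First evaluation (everything demanded from the output):
  patch.gen = neg(8) = -8
  west.gen = max2(3, 8) = 8
  report.gen = min2(8, -3) = -3
  gamma.gen = max2(-8, -3) = -3
  export.gen = absv(-3) = 3

Propagation after the edit:
  patch.gen: runs — index.txt 8->9; result -9.
  west.gen: runs — index.txt 8->9; result 9.
  report.gen: runs — west.gen 8->9; result -3 (same value as before).
  gamma.gen: runs — patch.gen -8->-9; result -3 (same value as before).
  export.gen: checked — values it read are unchanged (gamma.gen unchanged); reused cached 3 without running.

Key observation: the cutoff stops propagation at export.gen — its inputs' values are unchanged, so it reuses its cache.

New value of export.gen: 3.
Target commands that run: gamma.gen, patch.gen, report.gen, west.gen — 4 in total.
Values that change: index.txt, patch.gen, west.gen.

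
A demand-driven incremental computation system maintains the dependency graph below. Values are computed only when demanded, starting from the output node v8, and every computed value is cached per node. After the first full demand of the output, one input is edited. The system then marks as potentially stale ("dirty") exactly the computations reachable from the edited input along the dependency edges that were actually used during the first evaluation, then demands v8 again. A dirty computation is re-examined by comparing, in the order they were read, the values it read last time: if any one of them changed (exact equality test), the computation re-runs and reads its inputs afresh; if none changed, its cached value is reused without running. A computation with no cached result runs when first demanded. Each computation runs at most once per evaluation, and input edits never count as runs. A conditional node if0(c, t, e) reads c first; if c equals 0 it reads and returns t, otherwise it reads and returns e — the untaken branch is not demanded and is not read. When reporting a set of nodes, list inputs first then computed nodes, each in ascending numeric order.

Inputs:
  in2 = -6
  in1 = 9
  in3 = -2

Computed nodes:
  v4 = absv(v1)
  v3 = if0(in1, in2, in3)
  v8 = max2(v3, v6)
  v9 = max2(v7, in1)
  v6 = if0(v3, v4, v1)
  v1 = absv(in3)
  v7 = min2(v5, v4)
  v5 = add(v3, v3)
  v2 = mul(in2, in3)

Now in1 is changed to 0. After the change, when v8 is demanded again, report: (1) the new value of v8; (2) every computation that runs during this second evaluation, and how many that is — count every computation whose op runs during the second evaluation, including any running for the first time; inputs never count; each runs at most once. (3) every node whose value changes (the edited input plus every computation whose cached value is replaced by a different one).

First evaluation (everything demanded from the output):
  v1 = absv(-2) = 2
  v3 = if0(in1=9 -> else branch in3) = -2
  v6 = if0(v3=-2 -> else branch v1) = 2
  v8 = max2(-2, 2) = 2

Propagation after the edit:
  v3: runs — in1 9->0; result -6.
  v6: runs — v3 -2->-6; result 2 (same value as before).
  v8: runs — v3 -2->-6; result 2 (same value as before).

New value of v8: 2.
Computations that run: v3, v6, v8 — 3 in total.
Values that change: in1, v3.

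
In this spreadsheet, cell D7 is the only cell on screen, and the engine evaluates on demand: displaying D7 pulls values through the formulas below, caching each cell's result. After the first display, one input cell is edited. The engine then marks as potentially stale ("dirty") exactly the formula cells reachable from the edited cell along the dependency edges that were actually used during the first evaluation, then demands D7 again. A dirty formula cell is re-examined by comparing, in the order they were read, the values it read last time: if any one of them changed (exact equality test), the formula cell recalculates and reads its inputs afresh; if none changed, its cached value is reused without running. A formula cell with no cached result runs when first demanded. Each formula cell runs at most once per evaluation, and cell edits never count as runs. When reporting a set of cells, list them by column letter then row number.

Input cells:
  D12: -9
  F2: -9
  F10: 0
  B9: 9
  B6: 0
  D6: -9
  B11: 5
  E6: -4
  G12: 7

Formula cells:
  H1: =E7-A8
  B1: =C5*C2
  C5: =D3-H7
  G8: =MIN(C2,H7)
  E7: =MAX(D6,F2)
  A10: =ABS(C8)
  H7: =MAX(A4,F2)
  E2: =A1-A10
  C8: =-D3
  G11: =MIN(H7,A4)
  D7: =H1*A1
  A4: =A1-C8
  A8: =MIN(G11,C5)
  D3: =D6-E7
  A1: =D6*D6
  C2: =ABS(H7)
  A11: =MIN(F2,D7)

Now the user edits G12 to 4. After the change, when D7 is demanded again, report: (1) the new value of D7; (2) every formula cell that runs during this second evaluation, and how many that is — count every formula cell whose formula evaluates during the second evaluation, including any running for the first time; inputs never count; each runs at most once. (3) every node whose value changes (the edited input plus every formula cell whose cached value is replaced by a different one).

Initial pass — values computed on the first demand:
  A1 = -9 * -9 = 81
  E7 = MAX(-9, -9) = -9
  D3 = -9 - -9 = 0
  C8 = -(0) = 0
  A4 = 81 - 0 = 81
  H7 = MAX(81, -9) = 81
  C5 = 0 - 81 = -81
  G11 = MIN(81, 81) = 81
  A8 = MIN(81, -81) = -81
  H1 = -9 - -81 = 72
  D7 = 72 * 81 = 5832

Second demand — change propagation:
  no demanded computation ever read G12, so the edit dirties nothing and nothing runs.

The important point: nothing the output needs ever reads G12, so the edit is invisible to it.

D7 now evaluates to 5832.
Run set: none (0 run).
Changed values: G12.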